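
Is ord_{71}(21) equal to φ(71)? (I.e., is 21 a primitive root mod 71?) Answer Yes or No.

Yes

φ(71) = 71 − 1 = 70 = 2 · 5 · 7.
21 is a primitive root mod 71 iff 21^(φ(71)/q) ≢ 1 for every prime q | φ(71), i.e. q ∈ {2, 5, 7}.
21^35 ≡ 70 (mod 71)  [q = 2: ≢ 1 ✓]
21^14 ≡ 5 (mod 71)  [q = 5: ≢ 1 ✓]
21^10 ≡ 30 (mod 71)  [q = 7: ≢ 1 ✓]
Every test exponent gives a nontrivial residue, hence 21 generates the full group.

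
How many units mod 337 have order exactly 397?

0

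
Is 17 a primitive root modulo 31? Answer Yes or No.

Yes

φ(31) = 31 − 1 = 30 = 2 · 3 · 5.
It suffices to check that the order of 17 is not a proper divisor of 30: compute 17^(30/q) for q ∈ {2, 3, 5}.
17^15 ≡ 30 (mod 31)  [q = 2: ≢ 1 ✓]
17^10 ≡ 25 (mod 31)  [q = 3: ≢ 1 ✓]
17^6 ≡ 8 (mod 31)  [q = 5: ≢ 1 ✓]
None equal 1, so ord_31(17) = 30: 17 is a primitive root.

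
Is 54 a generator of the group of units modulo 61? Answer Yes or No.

φ(61) = 61 − 1 = 60 = 2^2 · 3 · 5.
Test 54^(60/q) mod 61 for each prime factor q of 60:
54^30 ≡ 60 (mod 61)  [q = 2: ≢ 1 ✓]
54^20 ≡ 47 (mod 61)  [q = 3: ≢ 1 ✓]
54^12 ≡ 34 (mod 61)  [q = 5: ≢ 1 ✓]
Every test exponent gives a nontrivial residue, hence 54 generates the full group.

Yes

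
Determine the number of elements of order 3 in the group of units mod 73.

2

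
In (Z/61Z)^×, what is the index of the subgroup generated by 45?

By Lagrange's theorem, ord_61(45) divides φ(61) = 61 − 1 = 60 = 2^2 · 3 · 5.
Divisors of 60: 1, 2, 3, 4, 5, 6, 10, 12, 15, 20, 30, 60.
Test each divisor d:
45^1 ≡ 45 (mod 61)
45^2 ≡ 12 (mod 61)
45^3 ≡ 52 (mod 61)
45^4 ≡ 22 (mod 61)
45^5 ≡ 14 (mod 61)
45^6 ≡ 20 (mod 61)
45^10 ≡ 13 (mod 61)
45^12 ≡ 34 (mod 61)
45^15 ≡ 60 (mod 61)
45^20 ≡ 47 (mod 61)
45^30 ≡ 1 (mod 61) ✓
The order of 45 is 30, so the subgroup it generates has 30 elements.
[(Z/61Z)^× : ⟨45⟩] = 60/30 = 2.

2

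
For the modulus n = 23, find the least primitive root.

5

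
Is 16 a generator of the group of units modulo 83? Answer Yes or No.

φ(83) = 83 − 1 = 82 = 2 · 41.
It suffices to check that the order of 16 is not a proper divisor of 82: compute 16^(82/q) for q ∈ {2, 41}.
16^41 ≡ 1 (mod 83)  [q = 2: ≡ 1 ✗]
16^2 ≡ 7 (mod 83)  [q = 41: ≢ 1 ✓]
Since 16^41 ≡ 1, the order of 16 divides 41 < 82, so 16 is not a primitive root.

No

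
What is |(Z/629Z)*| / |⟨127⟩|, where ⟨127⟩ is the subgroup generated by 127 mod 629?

8

The order of 127 must divide φ(629) = φ(17·37) = (17−1)·(37−1) = 16·36 = 576 = 2^6 · 3^2.
Divisors of 576: 1, 2, 3, 4, 6, 8, 9, 12, 16, 18, 24, 32, 36, 48, 64, 72, 96, 144, 192, 288, 576.
Test each divisor d:
127^1 ≡ 127 (mod 629)
127^2 ≡ 404 (mod 629)
127^3 ≡ 359 (mod 629)
127^4 ≡ 305 (mod 629)
127^6 ≡ 565 (mod 629)
127^8 ≡ 562 (mod 629)
127^9 ≡ 297 (mod 629)
127^12 ≡ 322 (mod 629)
127^16 ≡ 86 (mod 629)
127^18 ≡ 149 (mod 629)
127^24 ≡ 528 (mod 629)
127^32 ≡ 477 (mod 629)
127^36 ≡ 186 (mod 629)
127^48 ≡ 137 (mod 629)
127^64 ≡ 460 (mod 629)
127^72 ≡ 1 (mod 629) ✓
Thus |⟨127⟩| = ord(127) = 72.
[(Z/629Z)^× : ⟨127⟩] = 576/72 = 8.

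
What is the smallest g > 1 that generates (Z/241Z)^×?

7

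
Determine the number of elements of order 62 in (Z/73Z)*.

0

φ(73) = 73 − 1 = 72 = 2^3 · 3^2.
Since (Z/73Z)^× is cyclic of order 72, the number of elements of order d is φ(d) when d | 72 and 0 otherwise.
Since 62 ∤ 72, the count is 0.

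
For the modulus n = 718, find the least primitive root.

φ(718) = φ(2)·φ(359) = 1·358 = 358 = 2 · 179.
g is a primitive root iff g^(358/q) ≢ 1 (mod 718) for each prime q ∈ {2, 179}.
g = 2: gcd(2, 718) = 2 > 1, not a unit — skip.
g = 3: 3^179 ≡ 1 — hits 1, so not a primitive root.
g = 4: gcd(4, 718) = 2 > 1, not a unit — skip.
g = 5: 5^179 ≡ 1 — hits 1, so not a primitive root.
g = 6: gcd(6, 718) = 2 > 1, not a unit — skip.
g = 7: 7^179 ≡ 717; 7^2 ≡ 49 — none is 1, so 7 is a primitive root.
The smallest primitive root modulo 718 is 7.

7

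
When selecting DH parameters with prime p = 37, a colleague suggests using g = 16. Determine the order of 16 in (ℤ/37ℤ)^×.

9

Since 16 ∈ (Z/37Z)^×, its order divides φ(37) = 37 − 1 = 36 = 2^2 · 3^2.
Divisors of 36: 1, 2, 3, 4, 6, 9, 12, 18, 36.
Compute 16^d (mod 37) for the divisors d until we hit 1:
16^1 ≡ 16
16^2 ≡ 34
16^3 ≡ 26
16^4 ≡ 9
16^6 ≡ 10
16^9 ≡ 1
So ord_37(16) = 9.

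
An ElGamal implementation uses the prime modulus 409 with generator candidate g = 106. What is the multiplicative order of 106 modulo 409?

68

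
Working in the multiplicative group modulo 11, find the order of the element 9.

5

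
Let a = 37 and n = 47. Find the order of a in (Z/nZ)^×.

23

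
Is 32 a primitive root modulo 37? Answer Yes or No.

φ(37) = 37 − 1 = 36 = 2^2 · 3^2.
An element g generates (Z/37Z)^× iff g^(36/q) ≢ 1 (mod 37) for each prime q ∈ {2, 3}.
32^18 ≡ 36 (mod 37)  [q = 2: ≢ 1 ✓]
32^12 ≡ 10 (mod 37)  [q = 3: ≢ 1 ✓]
Every test exponent gives a nontrivial residue, hence 32 generates the full group.

Yes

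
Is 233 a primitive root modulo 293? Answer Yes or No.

φ(293) = 293 − 1 = 292 = 2^2 · 73.
233 is a primitive root mod 293 iff 233^(φ(293)/q) ≢ 1 for every prime q | φ(293), i.e. q ∈ {2, 73}.
233^146 ≡ 1 (mod 293)  [q = 2: ≡ 1 ✗]
233^4 ≡ 24 (mod 293)  [q = 73: ≢ 1 ✓]
Since 233^146 ≡ 1, the order of 233 divides 146 < 292, so 233 is not a primitive root.

No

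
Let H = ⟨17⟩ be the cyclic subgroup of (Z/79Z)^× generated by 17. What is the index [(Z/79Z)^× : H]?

3

The order of 17 must divide φ(79) = 79 − 1 = 78 = 2 · 3 · 13.
Divisors of 78: 1, 2, 3, 6, 13, 26, 39, 78.
Evaluate successive powers at the divisors of 78:
17^1 ≡ 17
17^2 ≡ 52
17^3 ≡ 15
17^6 ≡ 67
17^13 ≡ 78
17^26 ≡ 1
So ord_79(17) = 26, hence |⟨17⟩| = 26.
Index = |(Z/79Z)^×| / |⟨17⟩| = 78 / 26 = 3.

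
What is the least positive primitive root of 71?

7

φ(71) = 71 − 1 = 70 = 2 · 5 · 7.
Test candidates g = 2, 3, … against the prime factors q ∈ {2, 5, 7} of φ(71): g is a generator iff g^(70/q) ≢ 1 for every such q.
g = 2: 2^35 ≡ 1 — hits 1, so not a primitive root.
g = 3: 3^35 ≡ 1 — hits 1, so not a primitive root.
g = 4: 4^35 ≡ 1 — hits 1, so not a primitive root.
g = 5: 5^35 ≡ 1 — hits 1, so not a primitive root.
g = 6: 6^35 ≡ 1 — hits 1, so not a primitive root.
g = 7: 7^35 ≡ 70; 7^14 ≡ 54; 7^10 ≡ 45 — none is 1, so 7 is a primitive root.
Hence the least primitive root of 71 is 7.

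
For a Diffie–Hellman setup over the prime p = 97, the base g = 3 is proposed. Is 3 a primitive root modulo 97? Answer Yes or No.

φ(97) = 97 − 1 = 96 = 2^5 · 3.
It suffices to check that the order of 3 is not a proper divisor of 96: compute 3^(96/q) for q ∈ {2, 3}.
3^48 ≡ 1 (mod 97)  [q = 2: ≡ 1 ✗]
3^32 ≡ 35 (mod 97)  [q = 3: ≢ 1 ✓]
3^48 ≡ 1 shows ord(3) | 48, strictly less than φ(97); not a primitive root.

No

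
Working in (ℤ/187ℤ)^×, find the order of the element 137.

ord(137) | φ(187) = φ(11·17) = (11−1)·(17−1) = 10·16 = 160 = 2^5 · 5.
Divisors of 160: 1, 2, 4, 5, 8, 10, 16, 20, 32, 40, 80, 160.
Check 137^d mod 187 for each divisor in increasing order:
137^1 ≡ 137
137^2 ≡ 69
137^4 ≡ 86
137^5 ≡ 1
The smallest such exponent is 5, so the order of 137 is 5.

5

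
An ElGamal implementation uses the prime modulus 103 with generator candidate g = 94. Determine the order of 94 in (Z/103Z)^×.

By Lagrange's theorem, ord_103(94) divides φ(103) = 103 − 1 = 102 = 2 · 3 · 17.
Divisors of 102: 1, 2, 3, 6, 17, 34, 51, 102.
Evaluate successive powers at the divisors of 102:
94^1 ≡ 94 (mod 103)
94^2 ≡ 81 (mod 103)
94^3 ≡ 95 (mod 103)
94^6 ≡ 64 (mod 103)
94^17 ≡ 102 (mod 103)
94^34 ≡ 1 (mod 103) ✓
So ord_103(94) = 34.

34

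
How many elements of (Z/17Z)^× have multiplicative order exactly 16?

8

φ(17) = 17 − 1 = 16 = 2^4.
(Z/17Z)^× is cyclic (|G| = 16); a cyclic group of order m has exactly φ(d) elements of each order d | m, and none otherwise.
16 = 2^4 divides 16, and φ(16) = 8.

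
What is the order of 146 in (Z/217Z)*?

The order of 146 must divide φ(217) = φ(7·31) = (7−1)·(31−1) = 6·30 = 180 = 2^2 · 3^2 · 5.
Divisors of 180: 1, 2, 3, 4, 5, 6, 9, 10, 12, 15, 18, 20, 30, 36, 45, 60, 90, 180.
Compute 146^d (mod 217) for the divisors d until we hit 1:
146^1 ≡ 146 (mod 217)
146^2 ≡ 50 (mod 217)
146^3 ≡ 139 (mod 217)
146^4 ≡ 113 (mod 217)
146^5 ≡ 6 (mod 217)
146^6 ≡ 8 (mod 217)
146^9 ≡ 27 (mod 217)
146^10 ≡ 36 (mod 217)
146^12 ≡ 64 (mod 217)
146^15 ≡ 216 (mod 217)
146^18 ≡ 78 (mod 217)
146^20 ≡ 211 (mod 217)
146^30 ≡ 1 (mod 217) ✓
So ord_217(146) = 30.

30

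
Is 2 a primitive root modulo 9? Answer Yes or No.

Yes

φ(9) = φ(3^2) = 3·(3−1) = 6 = 2 · 3.
It suffices to check that the order of 2 is not a proper divisor of 6: compute 2^(6/q) for q ∈ {2, 3}.
2^3 ≡ 8 (mod 9)  [q = 2: ≢ 1 ✓]
2^2 ≡ 4 (mod 9)  [q = 3: ≢ 1 ✓]
Every test exponent gives a nontrivial residue, hence 2 generates the full group.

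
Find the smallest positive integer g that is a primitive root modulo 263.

5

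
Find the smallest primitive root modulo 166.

φ(166) = φ(2)·φ(83) = 1·82 = 82 = 2 · 41.
g is a primitive root iff g^(82/q) ≢ 1 (mod 166) for each prime q ∈ {2, 41}.
g = 2: gcd(2, 166) = 2 > 1, not a unit — skip.
g = 3: 3^41 ≡ 1 — hits 1, so not a primitive root.
g = 4: gcd(4, 166) = 2 > 1, not a unit — skip.
g = 5: 5^41 ≡ 165; 5^2 ≡ 25 — none is 1, so 5 is a primitive root.
So 5 is the smallest generator of (Z/166Z)^×.

5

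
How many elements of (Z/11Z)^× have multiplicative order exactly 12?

0

φ(11) = 11 − 1 = 10 = 2 · 5.
(Z/11Z)^× is cyclic (|G| = 10); a cyclic group of order m has exactly φ(d) elements of each order d | m, and none otherwise.
Here 10 is not a multiple of 12, so there are no elements of order 12.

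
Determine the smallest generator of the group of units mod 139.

2

φ(139) = 139 − 1 = 138 = 2 · 3 · 23.
Test candidates g = 2, 3, … against the prime factors q ∈ {2, 3, 23} of φ(139): g is a generator iff g^(138/q) ≢ 1 for every such q.
g = 2: 2^69 ≡ 138; 2^46 ≡ 96; 2^6 ≡ 64 — none is 1, so 2 is a primitive root.
So 2 is the smallest generator of (Z/139Z)^×.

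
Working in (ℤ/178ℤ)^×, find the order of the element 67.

11

The order of 67 must divide φ(178) = φ(2)·φ(89) = 1·88 = 88 = 2^3 · 11.
Divisors of 88: 1, 2, 4, 8, 11, 22, 44, 88.
Compute 67^d (mod 178) for the divisors d until we hit 1:
67^1 ≡ 67 (mod 178)
67^2 ≡ 39 (mod 178)
67^4 ≡ 97 (mod 178)
67^8 ≡ 153 (mod 178)
67^11 ≡ 1 (mod 178) ✓
The smallest such exponent is 11, so the order of 67 is 11.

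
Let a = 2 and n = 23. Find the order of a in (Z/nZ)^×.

11

The order of 2 must divide φ(23) = 23 − 1 = 22 = 2 · 11.
Divisors of 22: 1, 2, 11, 22.
Test each divisor d:
2^1 ≡ 2
2^2 ≡ 4
2^11 ≡ 1
Hence ord(2) = 11.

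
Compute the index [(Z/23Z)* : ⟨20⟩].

1

ord(20) | φ(23) = 23 − 1 = 22 = 2 · 11.
Divisors of 22: 1, 2, 11, 22.
Compute 20^d (mod 23) for the divisors d until we hit 1:
20^1 ≡ 20 (mod 23)
20^2 ≡ 9 (mod 23)
20^11 ≡ 22 (mod 23)
20^22 ≡ 1 (mod 23) ✓
So ord_23(20) = 22, hence |⟨20⟩| = 22.
Index = |(Z/23Z)^×| / |⟨20⟩| = 22 / 22 = 1.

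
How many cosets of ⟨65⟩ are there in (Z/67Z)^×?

ord(65) | φ(67) = 67 − 1 = 66 = 2 · 3 · 11.
Divisors of 66: 1, 2, 3, 6, 11, 22, 33, 66.
Evaluate successive powers at the divisors of 66:
65^1 ≡ 65
65^2 ≡ 4
65^3 ≡ 59
65^6 ≡ 64
65^11 ≡ 29
65^22 ≡ 37
65^33 ≡ 1
So ord_67(65) = 33, hence |⟨65⟩| = 33.
The index is φ(67) / ord(65) = 66 / 33 = 2.

2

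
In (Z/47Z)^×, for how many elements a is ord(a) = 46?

22

φ(47) = 47 − 1 = 46 = 2 · 23.
In a cyclic group of order 46, there are φ(d) elements of order d for each divisor d of 46, and zero for non-divisors.
46 = 2 · 23 divides 46, and φ(46) = 22.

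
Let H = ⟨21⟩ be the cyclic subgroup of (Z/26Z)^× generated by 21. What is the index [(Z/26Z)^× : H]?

Since 21 ∈ (Z/26Z)^×, its order divides φ(26) = φ(2)·φ(13) = 1·12 = 12 = 2^2 · 3.
Divisors of 12: 1, 2, 3, 4, 6, 12.
Check 21^d mod 26 for each divisor in increasing order:
21^1 ≡ 21 (mod 26)
21^2 ≡ 25 (mod 26)
21^3 ≡ 5 (mod 26)
21^4 ≡ 1 (mod 26) ✓
Thus |⟨21⟩| = ord(21) = 4.
[(Z/26Z)^× : ⟨21⟩] = 12/4 = 3.

3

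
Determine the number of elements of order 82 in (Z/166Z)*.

40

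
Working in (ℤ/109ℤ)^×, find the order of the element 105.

9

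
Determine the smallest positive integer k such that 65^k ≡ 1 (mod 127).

Since 65 ∈ (Z/127Z)^×, its order divides φ(127) = 127 − 1 = 126 = 2 · 3^2 · 7.
Divisors of 126: 1, 2, 3, 6, 7, 9, 14, 18, 21, 42, 63, 126.
Check 65^d mod 127 for each divisor in increasing order:
65^1 ≡ 65 (mod 127)
65^2 ≡ 34 (mod 127)
65^3 ≡ 51 (mod 127)
65^6 ≡ 61 (mod 127)
65^7 ≡ 28 (mod 127)
65^9 ≡ 63 (mod 127)
65^14 ≡ 22 (mod 127)
65^18 ≡ 32 (mod 127)
65^21 ≡ 108 (mod 127)
65^42 ≡ 107 (mod 127)
65^63 ≡ 126 (mod 127)
65^126 ≡ 1 (mod 127) ✓
Therefore the multiplicative order of 65 modulo 127 is 126.

126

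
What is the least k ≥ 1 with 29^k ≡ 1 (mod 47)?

46

The order of 29 must divide φ(47) = 47 − 1 = 46 = 2 · 23.
Divisors of 46: 1, 2, 23, 46.
Check 29^d mod 47 for each divisor in increasing order:
29^1 ≡ 29 (mod 47)
29^2 ≡ 42 (mod 47)
29^23 ≡ 46 (mod 47)
29^46 ≡ 1 (mod 47) ✓
The smallest such exponent is 46, so the order of 29 is 46.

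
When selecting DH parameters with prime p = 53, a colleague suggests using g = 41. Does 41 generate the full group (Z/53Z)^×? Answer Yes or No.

Yes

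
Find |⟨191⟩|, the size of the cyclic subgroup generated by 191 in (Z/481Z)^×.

Since 191 ∈ (Z/481Z)^×, its order divides φ(481) = φ(13·37) = (13−1)·(37−1) = 12·36 = 432 = 2^4 · 3^3.
Divisors of 432: 1, 2, 3, 4, 6, 8, 9, 12, 16, 18, 24, 27, 36, 48, 54, 72, 108, 144, 216, 432.
Evaluate successive powers at the divisors of 432:
191^1 ≡ 191
191^2 ≡ 406
191^3 ≡ 105
191^4 ≡ 334
191^6 ≡ 443
191^8 ≡ 445
191^9 ≡ 339
191^12 ≡ 1
The smallest such exponent is 12, so the order of 191 is 12.

12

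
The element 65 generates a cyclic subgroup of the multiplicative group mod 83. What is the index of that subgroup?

2

The order of 65 must divide φ(83) = 83 − 1 = 82 = 2 · 41.
Divisors of 82: 1, 2, 41, 82.
Evaluate successive powers at the divisors of 82:
65^1 ≡ 65 (mod 83)
65^2 ≡ 75 (mod 83)
65^41 ≡ 1 (mod 83) ✓
The order of 65 is 41, so the subgroup it generates has 41 elements.
Index = |(Z/83Z)^×| / |⟨65⟩| = 82 / 41 = 2.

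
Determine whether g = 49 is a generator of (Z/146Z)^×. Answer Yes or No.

No

φ(146) = φ(2)·φ(73) = 1·72 = 72 = 2^3 · 3^2.
49 is a primitive root mod 146 iff 49^(φ(146)/q) ≢ 1 for every prime q | φ(146), i.e. q ∈ {2, 3}.
49^36 ≡ 1 (mod 146)  [q = 2: ≡ 1 ✗]
49^24 ≡ 1 (mod 146)  [q = 3: ≡ 1 ✗]
49^36 ≡ 1 shows ord(49) | 36, strictly less than φ(146); not a primitive root.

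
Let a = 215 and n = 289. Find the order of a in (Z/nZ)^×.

272

Since 215 ∈ (Z/289Z)^×, its order divides φ(289) = φ(17^2) = 17·(17−1) = 272 = 2^4 · 17.
Divisors of 272: 1, 2, 4, 8, 16, 17, 34, 68, 136, 272.
Evaluate successive powers at the divisors of 272:
215^1 ≡ 215 (mod 289)
215^2 ≡ 274 (mod 289)
215^4 ≡ 225 (mod 289)
215^8 ≡ 50 (mod 289)
215^16 ≡ 188 (mod 289)
215^17 ≡ 249 (mod 289)
215^34 ≡ 155 (mod 289)
215^68 ≡ 38 (mod 289)
215^136 ≡ 288 (mod 289)
215^272 ≡ 1 (mod 289) ✓
Therefore the multiplicative order of 215 modulo 289 is 272.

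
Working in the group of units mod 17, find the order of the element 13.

4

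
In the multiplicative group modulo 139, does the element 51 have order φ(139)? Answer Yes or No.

No

φ(139) = 139 − 1 = 138 = 2 · 3 · 23.
51 is a primitive root mod 139 iff 51^(φ(139)/q) ≢ 1 for every prime q | φ(139), i.e. q ∈ {2, 3, 23}.
51^69 ≡ 1 (mod 139)  [q = 2: ≡ 1 ✗]
51^46 ≡ 96 (mod 139)  [q = 3: ≢ 1 ✓]
51^6 ≡ 79 (mod 139)  [q = 23: ≢ 1 ✓]
Since 51^69 ≡ 1, the order of 51 divides 69 < 138, so 51 is not a primitive root.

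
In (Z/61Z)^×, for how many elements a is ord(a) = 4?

φ(61) = 61 − 1 = 60 = 2^2 · 3 · 5.
Since (Z/61Z)^× is cyclic of order 60, the number of elements of order d is φ(d) when d | 60 and 0 otherwise.
4 = 2^2 divides 60, and φ(4) = 2.

2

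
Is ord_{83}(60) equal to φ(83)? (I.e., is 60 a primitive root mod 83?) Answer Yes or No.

Yes

φ(83) = 83 − 1 = 82 = 2 · 41.
60 is a primitive root mod 83 iff 60^(φ(83)/q) ≢ 1 for every prime q | φ(83), i.e. q ∈ {2, 41}.
60^41 ≡ 82 (mod 83)  [q = 2: ≢ 1 ✓]
60^2 ≡ 31 (mod 83)  [q = 41: ≢ 1 ✓]
Every test exponent gives a nontrivial residue, hence 60 generates the full group.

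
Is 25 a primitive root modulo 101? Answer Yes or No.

No

φ(101) = 101 − 1 = 100 = 2^2 · 5^2.
Test 25^(100/q) mod 101 for each prime factor q of 100:
25^50 ≡ 1 (mod 101)  [q = 2: ≡ 1 ✗]
25^20 ≡ 87 (mod 101)  [q = 5: ≢ 1 ✓]
The check at q = 2 fails, so 25 generates a proper subgroup.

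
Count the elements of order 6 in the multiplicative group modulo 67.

φ(67) = 67 − 1 = 66 = 2 · 3 · 11.
Since (Z/67Z)^× is cyclic of order 66, the number of elements of order d is φ(d) when d | 66 and 0 otherwise.
6 = 2 · 3 divides 66, and φ(6) = 2.

2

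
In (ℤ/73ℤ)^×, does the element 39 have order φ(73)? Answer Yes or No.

φ(73) = 73 − 1 = 72 = 2^3 · 3^2.
39 is a primitive root mod 73 iff 39^(φ(73)/q) ≢ 1 for every prime q | φ(73), i.e. q ∈ {2, 3}.
39^36 ≡ 72 (mod 73)  [q = 2: ≢ 1 ✓]
39^24 ≡ 64 (mod 73)  [q = 3: ≢ 1 ✓]
None equal 1, so ord_73(39) = 72: 39 is a primitive root.

Yes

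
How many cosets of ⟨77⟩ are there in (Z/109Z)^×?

3

ord(77) | φ(109) = 109 − 1 = 108 = 2^2 · 3^3.
Divisors of 108: 1, 2, 3, 4, 6, 9, 12, 18, 27, 36, 54, 108.
Test each divisor d:
77^1 ≡ 77
77^2 ≡ 43
77^3 ≡ 41
77^4 ≡ 105
77^6 ≡ 46
77^9 ≡ 33
77^12 ≡ 45
77^18 ≡ 108
77^27 ≡ 76
77^36 ≡ 1
So ord_109(77) = 36, hence |⟨77⟩| = 36.
The index is φ(109) / ord(77) = 108 / 36 = 3.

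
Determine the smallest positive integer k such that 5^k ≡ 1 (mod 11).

5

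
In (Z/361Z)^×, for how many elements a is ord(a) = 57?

φ(361) = φ(19^2) = 19·(19−1) = 342 = 2 · 3^2 · 19.
In a cyclic group of order 342, there are φ(d) elements of order d for each divisor d of 342, and zero for non-divisors.
57 = 3 · 19 divides 342, and φ(57) = 36.

36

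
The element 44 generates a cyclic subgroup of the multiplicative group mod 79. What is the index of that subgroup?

2

The order of 44 must divide φ(79) = 79 − 1 = 78 = 2 · 3 · 13.
Divisors of 78: 1, 2, 3, 6, 13, 26, 39, 78.
Test each divisor d:
44^1 ≡ 44 (mod 79)
44^2 ≡ 40 (mod 79)
44^3 ≡ 22 (mod 79)
44^6 ≡ 10 (mod 79)
44^13 ≡ 55 (mod 79)
44^26 ≡ 23 (mod 79)
44^39 ≡ 1 (mod 79) ✓
So ord_79(44) = 39, hence |⟨44⟩| = 39.
[(Z/79Z)^× : ⟨44⟩] = 78/39 = 2.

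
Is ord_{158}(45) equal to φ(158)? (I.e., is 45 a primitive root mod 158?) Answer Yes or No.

φ(158) = φ(2)·φ(79) = 1·78 = 78 = 2 · 3 · 13.
45 is a primitive root mod 158 iff 45^(φ(158)/q) ≢ 1 for every prime q | φ(158), i.e. q ∈ {2, 3, 13}.
45^39 ≡ 1 (mod 158)  [q = 2: ≡ 1 ✗]
45^26 ≡ 23 (mod 158)  [q = 3: ≢ 1 ✓]
45^6 ≡ 101 (mod 158)  [q = 13: ≢ 1 ✓]
45^39 ≡ 1 shows ord(45) | 39, strictly less than φ(158); not a primitive root.

No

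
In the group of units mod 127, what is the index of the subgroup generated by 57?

By Lagrange's theorem, ord_127(57) divides φ(127) = 127 − 1 = 126 = 2 · 3^2 · 7.
Divisors of 126: 1, 2, 3, 6, 7, 9, 14, 18, 21, 42, 63, 126.
Evaluate successive powers at the divisors of 126:
57^1 ≡ 57 (mod 127)
57^2 ≡ 74 (mod 127)
57^3 ≡ 27 (mod 127)
57^6 ≡ 94 (mod 127)
57^7 ≡ 24 (mod 127)
57^9 ≡ 125 (mod 127)
57^14 ≡ 68 (mod 127)
57^18 ≡ 4 (mod 127)
57^21 ≡ 108 (mod 127)
57^42 ≡ 107 (mod 127)
57^63 ≡ 126 (mod 127)
57^126 ≡ 1 (mod 127) ✓
So ord_127(57) = 126, hence |⟨57⟩| = 126.
The index is φ(127) / ord(57) = 126 / 126 = 1.

1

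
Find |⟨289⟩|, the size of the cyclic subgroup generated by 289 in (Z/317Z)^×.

158

The order of 289 must divide φ(317) = 317 − 1 = 316 = 2^2 · 79.
Divisors of 316: 1, 2, 4, 79, 158, 316.
Compute 289^d (mod 317) for the divisors d until we hit 1:
289^1 ≡ 289 (mod 317)
289^2 ≡ 150 (mod 317)
289^4 ≡ 310 (mod 317)
289^79 ≡ 316 (mod 317)
289^158 ≡ 1 (mod 317) ✓
So ord_317(289) = 158.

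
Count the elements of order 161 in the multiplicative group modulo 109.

0

φ(109) = 109 − 1 = 108 = 2^2 · 3^3.
Since (Z/109Z)^× is cyclic of order 108, the number of elements of order d is φ(d) when d | 108 and 0 otherwise.
161 does not divide 108, so no element of (Z/109Z)^× has order 161.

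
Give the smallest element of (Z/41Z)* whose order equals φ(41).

φ(41) = 41 − 1 = 40 = 2^3 · 5.
Test candidates g = 2, 3, … against the prime factors q ∈ {2, 5} of φ(41): g is a generator iff g^(40/q) ≢ 1 for every such q.
g = 2: 2^20 ≡ 1 — hits 1, so not a primitive root.
g = 3: 3^20 ≡ 40; 3^8 ≡ 1 — hits 1, so not a primitive root.
g = 4: 4^20 ≡ 1 — hits 1, so not a primitive root.
g = 5: 5^20 ≡ 1 — hits 1, so not a primitive root.
g = 6: 6^20 ≡ 40; 6^8 ≡ 10 — none is 1, so 6 is a primitive root.
Hence the least primitive root of 41 is 6.

6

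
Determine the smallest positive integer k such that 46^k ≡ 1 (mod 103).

3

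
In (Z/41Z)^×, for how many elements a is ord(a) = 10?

4

φ(41) = 41 − 1 = 40 = 2^3 · 5.
In a cyclic group of order 40, there are φ(d) elements of order d for each divisor d of 40, and zero for non-divisors.
10 = 2 · 5 divides 40, and φ(10) = 4.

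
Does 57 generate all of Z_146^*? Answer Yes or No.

No

φ(146) = φ(2)·φ(73) = 1·72 = 72 = 2^3 · 3^2.
57 is a primitive root mod 146 iff 57^(φ(146)/q) ≢ 1 for every prime q | φ(146), i.e. q ∈ {2, 3}.
57^36 ≡ 1 (mod 146)  [q = 2: ≡ 1 ✗]
57^24 ≡ 137 (mod 146)  [q = 3: ≢ 1 ✓]
Since 57^36 ≡ 1, the order of 57 divides 36 < 72, so 57 is not a primitive root.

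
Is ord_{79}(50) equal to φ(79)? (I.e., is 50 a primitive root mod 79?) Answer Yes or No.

φ(79) = 79 − 1 = 78 = 2 · 3 · 13.
50 is a primitive root mod 79 iff 50^(φ(79)/q) ≢ 1 for every prime q | φ(79), i.e. q ∈ {2, 3, 13}.
50^39 ≡ 1 (mod 79)  [q = 2: ≡ 1 ✗]
50^26 ≡ 55 (mod 79)  [q = 3: ≢ 1 ✓]
50^6 ≡ 10 (mod 79)  [q = 13: ≢ 1 ✓]
The check at q = 2 fails, so 50 generates a proper subgroup.

No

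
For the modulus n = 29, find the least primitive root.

φ(29) = 29 − 1 = 28 = 2^2 · 7.
Test candidates g = 2, 3, … against the prime factors q ∈ {2, 7} of φ(29): g is a generator iff g^(28/q) ≢ 1 for every such q.
g = 2: 2^14 ≡ 28; 2^4 ≡ 16 — none is 1, so 2 is a primitive root.
The smallest primitive root modulo 29 is 2.

2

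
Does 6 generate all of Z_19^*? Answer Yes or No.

No

φ(19) = 19 − 1 = 18 = 2 · 3^2.
An element g generates (Z/19Z)^× iff g^(18/q) ≢ 1 (mod 19) for each prime q ∈ {2, 3}.
6^9 ≡ 1 (mod 19)  [q = 2: ≡ 1 ✗]
6^6 ≡ 11 (mod 19)  [q = 3: ≢ 1 ✓]
6^9 ≡ 1 shows ord(6) | 9, strictly less than φ(19); not a primitive root.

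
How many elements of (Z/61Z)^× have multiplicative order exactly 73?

φ(61) = 61 − 1 = 60 = 2^2 · 3 · 5.
Since (Z/61Z)^× is cyclic of order 60, the number of elements of order d is φ(d) when d | 60 and 0 otherwise.
73 does not divide 60, so no element of (Z/61Z)^× has order 73.

0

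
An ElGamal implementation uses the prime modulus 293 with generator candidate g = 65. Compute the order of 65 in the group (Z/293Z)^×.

73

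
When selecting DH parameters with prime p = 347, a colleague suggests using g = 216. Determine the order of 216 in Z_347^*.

346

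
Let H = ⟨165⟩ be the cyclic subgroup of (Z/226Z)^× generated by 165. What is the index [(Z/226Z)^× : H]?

2

ord(165) | φ(226) = φ(2)·φ(113) = 1·112 = 112 = 2^4 · 7.
Divisors of 112: 1, 2, 4, 7, 8, 14, 16, 28, 56, 112.
Check 165^d mod 226 for each divisor in increasing order:
165^1 ≡ 165 (mod 226)
165^2 ≡ 105 (mod 226)
165^4 ≡ 177 (mod 226)
165^7 ≡ 157 (mod 226)
165^8 ≡ 141 (mod 226)
165^14 ≡ 15 (mod 226)
165^16 ≡ 219 (mod 226)
165^28 ≡ 225 (mod 226)
165^56 ≡ 1 (mod 226) ✓
The order of 165 is 56, so the subgroup it generates has 56 elements.
[(Z/226Z)^× : ⟨165⟩] = 112/56 = 2.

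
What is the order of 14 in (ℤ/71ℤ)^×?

By Lagrange's theorem, ord_71(14) divides φ(71) = 71 − 1 = 70 = 2 · 5 · 7.
Divisors of 70: 1, 2, 5, 7, 10, 14, 35, 70.
Test each divisor d:
14^1 ≡ 14 (mod 71)
14^2 ≡ 54 (mod 71)
14^5 ≡ 70 (mod 71)
14^7 ≡ 17 (mod 71)
14^10 ≡ 1 (mod 71) ✓
Hence ord(14) = 10.

10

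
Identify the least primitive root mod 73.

φ(73) = 73 − 1 = 72 = 2^3 · 3^2.
Test candidates g = 2, 3, … against the prime factors q ∈ {2, 3} of φ(73): g is a generator iff g^(72/q) ≢ 1 for every such q.
g = 2: 2^36 ≡ 1 — hits 1, so not a primitive root.
g = 3: 3^36 ≡ 1 — hits 1, so not a primitive root.
g = 4: 4^36 ≡ 1 — hits 1, so not a primitive root.
g = 5: 5^36 ≡ 72; 5^24 ≡ 8 — none is 1, so 5 is a primitive root.
Hence the least primitive root of 73 is 5.

5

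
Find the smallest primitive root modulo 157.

5

φ(157) = 157 − 1 = 156 = 2^2 · 3 · 13.
Test candidates g = 2, 3, … against the prime factors q ∈ {2, 3, 13} of φ(157): g is a generator iff g^(156/q) ≢ 1 for every such q.
g = 2: 2^78 ≡ 156; 2^52 ≡ 1 — hits 1, so not a primitive root.
g = 3: 3^78 ≡ 1 — hits 1, so not a primitive root.
g = 4: 4^78 ≡ 1 — hits 1, so not a primitive root.
g = 5: 5^78 ≡ 156; 5^52 ≡ 12; 5^12 ≡ 130 — none is 1, so 5 is a primitive root.
Hence the least primitive root of 157 is 5.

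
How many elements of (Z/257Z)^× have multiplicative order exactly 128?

φ(257) = 257 − 1 = 256 = 2^8.
In a cyclic group of order 256, there are φ(d) elements of order d for each divisor d of 256, and zero for non-divisors.
128 = 2^7 divides 256, and φ(128) = 64.

64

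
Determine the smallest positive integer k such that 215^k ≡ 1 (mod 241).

80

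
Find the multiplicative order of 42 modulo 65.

The order of 42 must divide φ(65) = φ(5·13) = (5−1)·(13−1) = 4·12 = 48 = 2^4 · 3.
Divisors of 48: 1, 2, 3, 4, 6, 8, 12, 16, 24, 48.
Compute 42^d (mod 65) for the divisors d until we hit 1:
42^1 ≡ 42 (mod 65)
42^2 ≡ 9 (mod 65)
42^3 ≡ 53 (mod 65)
42^4 ≡ 16 (mod 65)
42^6 ≡ 14 (mod 65)
42^8 ≡ 61 (mod 65)
42^12 ≡ 1 (mod 65) ✓
The smallest such exponent is 12, so the order of 42 is 12.

12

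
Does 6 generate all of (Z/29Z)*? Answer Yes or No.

φ(29) = 29 − 1 = 28 = 2^2 · 7.
An element g generates (Z/29Z)^× iff g^(28/q) ≢ 1 (mod 29) for each prime q ∈ {2, 7}.
6^14 ≡ 1 (mod 29)  [q = 2: ≡ 1 ✗]
6^4 ≡ 20 (mod 29)  [q = 7: ≢ 1 ✓]
6^14 ≡ 1 shows ord(6) | 14, strictly less than φ(29); not a primitive root.

No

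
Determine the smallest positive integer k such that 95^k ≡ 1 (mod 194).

ord(95) | φ(194) = φ(2)·φ(97) = 1·96 = 96 = 2^5 · 3.
Divisors of 96: 1, 2, 3, 4, 6, 8, 12, 16, 24, 32, 48, 96.
Compute 95^d (mod 194) for the divisors d until we hit 1:
95^1 ≡ 95
95^2 ≡ 101
95^3 ≡ 89
95^4 ≡ 113
95^6 ≡ 161
95^8 ≡ 159
95^12 ≡ 119
95^16 ≡ 61
95^24 ≡ 193
95^32 ≡ 35
95^48 ≡ 1
The smallest such exponent is 48, so the order of 95 is 48.

48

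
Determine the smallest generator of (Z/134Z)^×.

φ(134) = φ(2)·φ(67) = 1·66 = 66 = 2 · 3 · 11.
Test candidates g = 2, 3, … against the prime factors q ∈ {2, 3, 11} of φ(134): g is a generator iff g^(66/q) ≢ 1 for every such q.
g = 2: gcd(2, 134) = 2 > 1, not a unit — skip.
g = 3: 3^33 ≡ 133; 3^22 ≡ 1 — hits 1, so not a primitive root.
g = 4: gcd(4, 134) = 2 > 1, not a unit — skip.
g = 5: 5^33 ≡ 133; 5^22 ≡ 1 — hits 1, so not a primitive root.
g = 6: gcd(6, 134) = 2 > 1, not a unit — skip.
g = 7: 7^33 ≡ 133; 7^22 ≡ 29; 7^6 ≡ 131 — none is 1, so 7 is a primitive root.
Hence the least primitive root of 134 is 7.

7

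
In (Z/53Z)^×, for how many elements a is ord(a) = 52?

φ(53) = 53 − 1 = 52 = 2^2 · 13.
Since (Z/53Z)^× is cyclic of order 52, the number of elements of order d is φ(d) when d | 52 and 0 otherwise.
52 = 2^2 · 13 divides 52, and φ(52) = 24.

24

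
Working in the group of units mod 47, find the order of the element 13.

46

ord(13) | φ(47) = 47 − 1 = 46 = 2 · 23.
Divisors of 46: 1, 2, 23, 46.
Check 13^d mod 47 for each divisor in increasing order:
13^1 ≡ 13 (mod 47)
13^2 ≡ 28 (mod 47)
13^23 ≡ 46 (mod 47)
13^46 ≡ 1 (mod 47) ✓
The smallest such exponent is 46, so the order of 13 is 46.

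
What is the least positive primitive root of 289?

3

φ(289) = φ(17^2) = 17·(17−1) = 272 = 2^4 · 17.
Test candidates g = 2, 3, … against the prime factors q ∈ {2, 17} of φ(289): g is a generator iff g^(272/q) ≢ 1 for every such q.
g = 2: 2^136 ≡ 1 — hits 1, so not a primitive root.
g = 3: 3^136 ≡ 288; 3^16 ≡ 171 — none is 1, so 3 is a primitive root.
So 3 is the smallest generator of (Z/289Z)^×.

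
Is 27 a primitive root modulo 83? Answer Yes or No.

No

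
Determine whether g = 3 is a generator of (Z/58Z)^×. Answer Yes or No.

φ(58) = φ(2)·φ(29) = 1·28 = 28 = 2^2 · 7.
An element g generates (Z/58Z)^× iff g^(28/q) ≢ 1 (mod 58) for each prime q ∈ {2, 7}.
3^14 ≡ 57 (mod 58)  [q = 2: ≢ 1 ✓]
3^4 ≡ 23 (mod 58)  [q = 7: ≢ 1 ✓]
None equal 1, so ord_58(3) = 28: 3 is a primitive root.

Yes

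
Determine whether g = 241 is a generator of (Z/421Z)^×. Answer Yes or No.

φ(421) = 421 − 1 = 420 = 2^2 · 3 · 5 · 7.
Test 241^(420/q) mod 421 for each prime factor q of 420:
241^210 ≡ 1 (mod 421)  [q = 2: ≡ 1 ✗]
241^140 ≡ 20 (mod 421)  [q = 3: ≢ 1 ✓]
241^84 ≡ 354 (mod 421)  [q = 5: ≢ 1 ✓]
241^60 ≡ 385 (mod 421)  [q = 7: ≢ 1 ✓]
Since 241^210 ≡ 1, the order of 241 divides 210 < 420, so 241 is not a primitive root.

No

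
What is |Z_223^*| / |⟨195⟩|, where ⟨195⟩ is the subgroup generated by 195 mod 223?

3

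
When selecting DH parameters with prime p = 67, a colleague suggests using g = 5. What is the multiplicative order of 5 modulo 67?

ord(5) | φ(67) = 67 − 1 = 66 = 2 · 3 · 11.
Divisors of 66: 1, 2, 3, 6, 11, 22, 33, 66.
Test each divisor d:
5^1 ≡ 5
5^2 ≡ 25
5^3 ≡ 58
5^6 ≡ 14
5^11 ≡ 66
5^22 ≡ 1
Therefore the multiplicative order of 5 modulo 67 is 22.

22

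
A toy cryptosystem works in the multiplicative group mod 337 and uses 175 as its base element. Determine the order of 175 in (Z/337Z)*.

7

By Lagrange's theorem, ord_337(175) divides φ(337) = 337 − 1 = 336 = 2^4 · 3 · 7.
Divisors of 336: 1, 2, 3, 4, 6, 7, 8, 12, 14, 16, 21, 24, 28, 42, 48, 56, 84, 112, 168, 336.
Evaluate successive powers at the divisors of 336:
175^1 ≡ 175 (mod 337)
175^2 ≡ 295 (mod 337)
175^3 ≡ 64 (mod 337)
175^4 ≡ 79 (mod 337)
175^6 ≡ 52 (mod 337)
175^7 ≡ 1 (mod 337) ✓
The smallest such exponent is 7, so the order of 175 is 7.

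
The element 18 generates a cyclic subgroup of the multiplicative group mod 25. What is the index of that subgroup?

5

By Lagrange's theorem, ord_25(18) divides φ(25) = φ(5^2) = 5·(5−1) = 20 = 2^2 · 5.
Divisors of 20: 1, 2, 4, 5, 10, 20.
Check 18^d mod 25 for each divisor in increasing order:
18^1 ≡ 18 (mod 25)
18^2 ≡ 24 (mod 25)
18^4 ≡ 1 (mod 25) ✓
The order of 18 is 4, so the subgroup it generates has 4 elements.
Index = |(Z/25Z)^×| / |⟨18⟩| = 20 / 4 = 5.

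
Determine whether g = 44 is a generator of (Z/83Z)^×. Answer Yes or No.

No

φ(83) = 83 − 1 = 82 = 2 · 41.
44 is a primitive root mod 83 iff 44^(φ(83)/q) ≢ 1 for every prime q | φ(83), i.e. q ∈ {2, 41}.
44^41 ≡ 1 (mod 83)  [q = 2: ≡ 1 ✗]
44^2 ≡ 27 (mod 83)  [q = 41: ≢ 1 ✓]
Since 44^41 ≡ 1, the order of 44 divides 41 < 82, so 44 is not a primitive root.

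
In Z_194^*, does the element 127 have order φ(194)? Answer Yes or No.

No

φ(194) = φ(2)·φ(97) = 1·96 = 96 = 2^5 · 3.
It suffices to check that the order of 127 is not a proper divisor of 96: compute 127^(96/q) for q ∈ {2, 3}.
127^48 ≡ 193 (mod 194)  [q = 2: ≢ 1 ✓]
127^32 ≡ 1 (mod 194)  [q = 3: ≡ 1 ✗]
The check at q = 3 fails, so 127 generates a proper subgroup.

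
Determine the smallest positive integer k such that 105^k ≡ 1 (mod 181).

180

The order of 105 must divide φ(181) = 181 − 1 = 180 = 2^2 · 3^2 · 5.
Divisors of 180: 1, 2, 3, 4, 5, 6, 9, 10, 12, 15, 18, 20, 30, 36, 45, 60, 90, 180.
Evaluate successive powers at the divisors of 180:
105^1 ≡ 105 (mod 181)
105^2 ≡ 165 (mod 181)
105^3 ≡ 130 (mod 181)
105^4 ≡ 75 (mod 181)
105^5 ≡ 92 (mod 181)
105^6 ≡ 67 (mod 181)
105^9 ≡ 22 (mod 181)
105^10 ≡ 138 (mod 181)
105^12 ≡ 145 (mod 181)
105^15 ≡ 26 (mod 181)
105^18 ≡ 122 (mod 181)
105^20 ≡ 39 (mod 181)
105^30 ≡ 133 (mod 181)
105^36 ≡ 42 (mod 181)
105^45 ≡ 19 (mod 181)
105^60 ≡ 132 (mod 181)
105^90 ≡ 180 (mod 181)
105^180 ≡ 1 (mod 181) ✓
The smallest such exponent is 180, so the order of 105 is 180.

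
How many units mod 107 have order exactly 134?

0

φ(107) = 107 − 1 = 106 = 2 · 53.
In a cyclic group of order 106, there are φ(d) elements of order d for each divisor d of 106, and zero for non-divisors.
Here 106 is not a multiple of 134, so there are no elements of order 134.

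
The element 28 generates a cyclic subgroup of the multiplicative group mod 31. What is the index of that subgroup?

By Lagrange's theorem, ord_31(28) divides φ(31) = 31 − 1 = 30 = 2 · 3 · 5.
Divisors of 30: 1, 2, 3, 5, 6, 10, 15, 30.
Compute 28^d (mod 31) for the divisors d until we hit 1:
28^1 ≡ 28
28^2 ≡ 9
28^3 ≡ 4
28^5 ≡ 5
28^6 ≡ 16
28^10 ≡ 25
28^15 ≡ 1
Thus |⟨28⟩| = ord(28) = 15.
[(Z/31Z)^× : ⟨28⟩] = 30/15 = 2.

2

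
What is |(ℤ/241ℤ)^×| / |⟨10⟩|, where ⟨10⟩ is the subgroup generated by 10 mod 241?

ord(10) | φ(241) = 241 − 1 = 240 = 2^4 · 3 · 5.
Divisors of 240: 1, 2, 3, 4, 5, 6, 8, 10, 12, 15, 16, 20, 24, 30, 40, 48, 60, 80, 120, 240.
Test each divisor d:
10^1 ≡ 10 (mod 241)
10^2 ≡ 100 (mod 241)
10^3 ≡ 36 (mod 241)
10^4 ≡ 119 (mod 241)
10^5 ≡ 226 (mod 241)
10^6 ≡ 91 (mod 241)
10^8 ≡ 183 (mod 241)
10^10 ≡ 225 (mod 241)
10^12 ≡ 87 (mod 241)
10^15 ≡ 240 (mod 241)
10^16 ≡ 231 (mod 241)
10^20 ≡ 15 (mod 241)
10^24 ≡ 98 (mod 241)
10^30 ≡ 1 (mod 241) ✓
Thus |⟨10⟩| = ord(10) = 30.
[(Z/241Z)^× : ⟨10⟩] = 240/30 = 8.

8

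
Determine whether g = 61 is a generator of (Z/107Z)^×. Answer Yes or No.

φ(107) = 107 − 1 = 106 = 2 · 53.
It suffices to check that the order of 61 is not a proper divisor of 106: compute 61^(106/q) for q ∈ {2, 53}.
61^53 ≡ 1 (mod 107)  [q = 2: ≡ 1 ✗]
61^2 ≡ 83 (mod 107)  [q = 53: ≢ 1 ✓]
Since 61^53 ≡ 1, the order of 61 divides 53 < 106, so 61 is not a primitive root.

No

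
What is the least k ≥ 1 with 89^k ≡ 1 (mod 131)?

5

Since 89 ∈ (Z/131Z)^×, its order divides φ(131) = 131 − 1 = 130 = 2 · 5 · 13.
Divisors of 130: 1, 2, 5, 10, 13, 26, 65, 130.
Test each divisor d:
89^1 ≡ 89 (mod 131)
89^2 ≡ 61 (mod 131)
89^5 ≡ 1 (mod 131) ✓
Hence ord(89) = 5.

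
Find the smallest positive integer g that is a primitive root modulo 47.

5

φ(47) = 47 − 1 = 46 = 2 · 23.
Test candidates g = 2, 3, … against the prime factors q ∈ {2, 23} of φ(47): g is a generator iff g^(46/q) ≢ 1 for every such q.
g = 2: 2^23 ≡ 1 — hits 1, so not a primitive root.
g = 3: 3^23 ≡ 1 — hits 1, so not a primitive root.
g = 4: 4^23 ≡ 1 — hits 1, so not a primitive root.
g = 5: 5^23 ≡ 46; 5^2 ≡ 25 — none is 1, so 5 is a primitive root.
The smallest primitive root modulo 47 is 5.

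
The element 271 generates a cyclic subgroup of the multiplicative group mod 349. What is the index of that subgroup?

The order of 271 must divide φ(349) = 349 − 1 = 348 = 2^2 · 3 · 29.
Divisors of 348: 1, 2, 3, 4, 6, 12, 29, 58, 87, 116, 174, 348.
Check 271^d mod 349 for each divisor in increasing order:
271^1 ≡ 271 (mod 349)
271^2 ≡ 151 (mod 349)
271^3 ≡ 88 (mod 349)
271^4 ≡ 116 (mod 349)
271^6 ≡ 66 (mod 349)
271^12 ≡ 168 (mod 349)
271^29 ≡ 226 (mod 349)
271^58 ≡ 122 (mod 349)
271^87 ≡ 1 (mod 349) ✓
Thus |⟨271⟩| = ord(271) = 87.
[(Z/349Z)^× : ⟨271⟩] = 348/87 = 4.

4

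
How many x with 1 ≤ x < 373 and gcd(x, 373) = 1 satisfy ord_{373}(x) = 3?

2

φ(373) = 373 − 1 = 372 = 2^2 · 3 · 31.
Since (Z/373Z)^× is cyclic of order 372, the number of elements of order d is φ(d) when d | 372 and 0 otherwise.
3 | 372, and φ(3) = 3 − 1 = 2.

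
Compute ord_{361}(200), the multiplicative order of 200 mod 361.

The order of 200 must divide φ(361) = φ(19^2) = 19·(19−1) = 342 = 2 · 3^2 · 19.
Divisors of 342: 1, 2, 3, 6, 9, 18, 19, 38, 57, 114, 171, 342.
Test each divisor d:
200^1 ≡ 200 (mod 361)
200^2 ≡ 290 (mod 361)
200^3 ≡ 240 (mod 361)
200^6 ≡ 201 (mod 361)
200^9 ≡ 227 (mod 361)
200^18 ≡ 267 (mod 361)
200^19 ≡ 333 (mod 361)
200^38 ≡ 62 (mod 361)
200^57 ≡ 69 (mod 361)
200^114 ≡ 68 (mod 361)
200^171 ≡ 360 (mod 361)
200^342 ≡ 1 (mod 361) ✓
Hence ord(200) = 342.

342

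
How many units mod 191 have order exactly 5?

4

φ(191) = 191 − 1 = 190 = 2 · 5 · 19.
In a cyclic group of order 190, there are φ(d) elements of order d for each divisor d of 190, and zero for non-divisors.
5 | 190, and φ(5) = 5 − 1 = 4.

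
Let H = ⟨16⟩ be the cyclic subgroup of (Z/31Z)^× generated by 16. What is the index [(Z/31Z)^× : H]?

By Lagrange's theorem, ord_31(16) divides φ(31) = 31 − 1 = 30 = 2 · 3 · 5.
Divisors of 30: 1, 2, 3, 5, 6, 10, 15, 30.
Check 16^d mod 31 for each divisor in increasing order:
16^1 ≡ 16 (mod 31)
16^2 ≡ 8 (mod 31)
16^3 ≡ 4 (mod 31)
16^5 ≡ 1 (mod 31) ✓
Thus |⟨16⟩| = ord(16) = 5.
The index is φ(31) / ord(16) = 30 / 5 = 6.

6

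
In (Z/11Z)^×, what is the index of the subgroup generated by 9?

ord(9) | φ(11) = 11 − 1 = 10 = 2 · 5.
Divisors of 10: 1, 2, 5, 10.
Check 9^d mod 11 for each divisor in increasing order:
9^1 ≡ 9 (mod 11)
9^2 ≡ 4 (mod 11)
9^5 ≡ 1 (mod 11) ✓
So ord_11(9) = 5, hence |⟨9⟩| = 5.
[(Z/11Z)^× : ⟨9⟩] = 10/5 = 2.

2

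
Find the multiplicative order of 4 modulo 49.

21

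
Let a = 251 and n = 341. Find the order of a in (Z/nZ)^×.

The order of 251 must divide φ(341) = φ(11·31) = (11−1)·(31−1) = 10·30 = 300 = 2^2 · 3 · 5^2.
Divisors of 300: 1, 2, 3, 4, 5, 6, 10, 12, 15, 20, 25, 30, 50, 60, 75, 100, 150, 300.
Check 251^d mod 341 for each divisor in increasing order:
251^1 ≡ 251
251^2 ≡ 257
251^3 ≡ 58
251^4 ≡ 236
251^5 ≡ 243
251^6 ≡ 295
251^10 ≡ 56
251^12 ≡ 70
251^15 ≡ 309
251^20 ≡ 67
251^25 ≡ 254
251^30 ≡ 1
Therefore the multiplicative order of 251 modulo 341 is 30.

30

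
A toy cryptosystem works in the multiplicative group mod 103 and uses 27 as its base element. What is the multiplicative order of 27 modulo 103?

34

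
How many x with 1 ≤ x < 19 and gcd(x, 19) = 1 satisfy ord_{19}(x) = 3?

2

φ(19) = 19 − 1 = 18 = 2 · 3^2.
(Z/19Z)^× is cyclic (|G| = 18); a cyclic group of order m has exactly φ(d) elements of each order d | m, and none otherwise.
3 | 18, and φ(3) = 3 − 1 = 2.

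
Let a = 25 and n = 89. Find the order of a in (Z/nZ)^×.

ord(25) | φ(89) = 89 − 1 = 88 = 2^3 · 11.
Divisors of 88: 1, 2, 4, 8, 11, 22, 44, 88.
Check 25^d mod 89 for each divisor in increasing order:
25^1 ≡ 25 (mod 89)
25^2 ≡ 2 (mod 89)
25^4 ≡ 4 (mod 89)
25^8 ≡ 16 (mod 89)
25^11 ≡ 88 (mod 89)
25^22 ≡ 1 (mod 89) ✓
Hence ord(25) = 22.

22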